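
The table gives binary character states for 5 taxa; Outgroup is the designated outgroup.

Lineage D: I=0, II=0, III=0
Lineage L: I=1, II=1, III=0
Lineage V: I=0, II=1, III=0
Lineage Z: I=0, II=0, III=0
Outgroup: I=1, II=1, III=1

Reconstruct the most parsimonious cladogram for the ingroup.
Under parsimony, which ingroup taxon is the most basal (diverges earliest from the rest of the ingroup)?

The outgroup has state '1' for every character, so '0' is the derived state throughout.
I (derived state '0') is shared by Lineage D, Lineage V, and Lineage Z — a synapomorphy uniting that clade.
II (derived state '0') is shared by Lineage D and Lineage Z — a synapomorphy uniting that clade.
III (derived state '0') is shared by all ingroup taxa — unites the whole ingroup.
Most parsimonious ingroup topology: (Lineage L,((Lineage D,Lineage Z),Lineage V)).
Lineage L is sister to the clade containing all other ingroup taxa, so it is the earliest-diverging (most basal) ingroup lineage.

Lineage L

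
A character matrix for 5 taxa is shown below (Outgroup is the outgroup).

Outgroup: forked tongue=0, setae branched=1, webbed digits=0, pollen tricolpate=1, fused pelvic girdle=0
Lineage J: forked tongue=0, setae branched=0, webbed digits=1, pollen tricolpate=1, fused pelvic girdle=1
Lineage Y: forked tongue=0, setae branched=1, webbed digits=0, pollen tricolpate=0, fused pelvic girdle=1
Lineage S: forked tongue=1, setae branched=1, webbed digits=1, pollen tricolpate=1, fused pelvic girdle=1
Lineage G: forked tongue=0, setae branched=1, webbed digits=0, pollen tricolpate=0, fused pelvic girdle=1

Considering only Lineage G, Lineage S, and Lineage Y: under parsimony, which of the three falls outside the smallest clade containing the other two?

Lineage S

Character polarity is set by the outgroup: the derived state is whichever differs from the outgroup's state, so for setae branched, pollen tricolpate the derived state is '0', and for the remaining characters it is '1'.
forked tongue (derived state '1') is unique to Lineage S (autapomorphy; uninformative for grouping).
setae branched (derived state '0') is unique to Lineage J (autapomorphy; uninformative for grouping).
webbed digits (derived state '1') is shared by Lineage J and Lineage S — a synapomorphy uniting that clade.
pollen tricolpate: derived state '0' in Lineage G and Lineage Y only — synapomorphy for {Lineage G, Lineage Y}.
All ingroup taxa share the derived state '1' for fused pelvic girdle; it defines the ingroup but does not resolve relationships within it.
Most parsimonious ingroup topology: ((Lineage J,Lineage S),(Lineage Y,Lineage G)).
Lineage Y and Lineage G share a more recent common ancestor with each other than either does with Lineage S, so Lineage S is the least closely related of the three.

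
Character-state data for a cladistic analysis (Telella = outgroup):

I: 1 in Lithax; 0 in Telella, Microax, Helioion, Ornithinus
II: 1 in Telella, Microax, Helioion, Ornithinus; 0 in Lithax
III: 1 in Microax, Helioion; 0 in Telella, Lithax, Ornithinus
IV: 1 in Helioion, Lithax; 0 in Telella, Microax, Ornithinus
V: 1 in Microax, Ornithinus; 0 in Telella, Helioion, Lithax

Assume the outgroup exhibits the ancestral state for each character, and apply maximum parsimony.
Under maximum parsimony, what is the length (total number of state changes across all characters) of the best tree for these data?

Character polarity is set by the outgroup: the derived state is whichever differs from the outgroup's state, so for II the derived state is '0', and for the remaining characters it is '1'.
I: derived state '1' in Lithax only — an autapomorphy, so it tells us nothing about relationships among taxa.
II: derived state '0' in Lithax only — an autapomorphy, so it tells us nothing about relationships among taxa.
III groups Helioion and Microax, which is incompatible with the clades supported by the remaining characters; treating it as convergent (homoplasy) costs fewer steps than any alternative tree.
Only Helioion and Lithax show the derived state '1' for IV, supporting them as a clade.
Only Microax and Ornithinus show the derived state '1' for V, supporting them as a clade.
Most parsimonious ingroup topology: ((Microax,Ornithinus),(Helioion,Lithax)).
Changes per character on this tree: I: 1; II: 1; III: 2; IV: 1; V: 1.
Total = 6.

6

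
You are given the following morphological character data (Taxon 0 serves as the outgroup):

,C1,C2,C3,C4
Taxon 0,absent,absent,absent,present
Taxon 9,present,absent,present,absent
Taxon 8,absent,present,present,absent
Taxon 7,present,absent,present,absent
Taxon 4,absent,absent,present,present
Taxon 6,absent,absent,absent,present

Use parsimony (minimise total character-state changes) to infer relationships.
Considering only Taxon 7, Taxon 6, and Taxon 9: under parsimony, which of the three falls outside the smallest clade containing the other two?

Taxon 6

Character polarity is set by the outgroup: the derived state is whichever differs from the outgroup's state, so for C4 the derived state is 'absent', and for the remaining characters it is 'present'.
C1: derived state 'present' in Taxon 7 and Taxon 9 only — synapomorphy for {Taxon 7, Taxon 9}.
C2 (derived state 'present') is unique to Taxon 8 (autapomorphy; uninformative for grouping).
C3 (derived state 'present') is shared by Taxon 4, Taxon 7, Taxon 8, and Taxon 9 — a synapomorphy uniting that clade.
Only Taxon 7, Taxon 8, and Taxon 9 show the derived state 'absent' for C4, supporting them as a clade.
Most parsimonious ingroup topology: ((((Taxon 9,Taxon 7),Taxon 8),Taxon 4),Taxon 6).
Taxon 7 and Taxon 9 share a more recent common ancestor with each other than either does with Taxon 6, so Taxon 6 is the least closely related of the three.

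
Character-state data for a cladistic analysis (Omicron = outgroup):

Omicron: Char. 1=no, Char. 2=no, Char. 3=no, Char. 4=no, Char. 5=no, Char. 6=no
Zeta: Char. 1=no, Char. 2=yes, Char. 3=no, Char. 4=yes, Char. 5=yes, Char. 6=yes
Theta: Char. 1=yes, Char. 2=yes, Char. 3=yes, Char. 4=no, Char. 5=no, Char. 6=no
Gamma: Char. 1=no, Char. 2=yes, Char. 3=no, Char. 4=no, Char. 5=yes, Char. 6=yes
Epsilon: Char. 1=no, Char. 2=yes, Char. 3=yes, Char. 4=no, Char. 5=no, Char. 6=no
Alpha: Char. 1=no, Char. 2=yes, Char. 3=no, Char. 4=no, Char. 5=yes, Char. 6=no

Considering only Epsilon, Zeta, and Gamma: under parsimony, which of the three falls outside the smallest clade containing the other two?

Epsilon

The outgroup has state 'no' for every character, so 'yes' is the derived state throughout.
Char. 1 (derived state 'yes') is unique to Theta (autapomorphy; uninformative for grouping).
All ingroup taxa share the derived state 'yes' for Char. 2; it defines the ingroup but does not resolve relationships within it.
Char. 3: derived state 'yes' in Epsilon and Theta only — synapomorphy for {Epsilon, Theta}.
Char. 4 (derived state 'yes') is unique to Zeta (autapomorphy; uninformative for grouping).
Only Alpha, Gamma, and Zeta show the derived state 'yes' for Char. 5, supporting them as a clade.
Only Gamma and Zeta show the derived state 'yes' for Char. 6, supporting them as a clade.
Most parsimonious ingroup topology: (((Zeta,Gamma),Alpha),(Theta,Epsilon)).
Gamma and Zeta share a more recent common ancestor with each other than either does with Epsilon, so Epsilon is the least closely related of the three.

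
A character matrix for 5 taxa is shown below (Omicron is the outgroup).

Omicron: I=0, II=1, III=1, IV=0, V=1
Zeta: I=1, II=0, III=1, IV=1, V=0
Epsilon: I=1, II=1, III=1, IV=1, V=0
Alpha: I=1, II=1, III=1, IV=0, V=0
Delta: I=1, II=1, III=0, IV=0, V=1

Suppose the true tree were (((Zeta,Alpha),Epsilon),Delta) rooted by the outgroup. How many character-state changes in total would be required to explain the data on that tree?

Map each character onto (((Zeta,Alpha),Epsilon),Delta) (rooted by Omicron) and count the minimum state changes it requires (Fitch parsimony):
I: 1; II: 1; III: 1; IV: 2; V: 1.
Total tree length = 6.

6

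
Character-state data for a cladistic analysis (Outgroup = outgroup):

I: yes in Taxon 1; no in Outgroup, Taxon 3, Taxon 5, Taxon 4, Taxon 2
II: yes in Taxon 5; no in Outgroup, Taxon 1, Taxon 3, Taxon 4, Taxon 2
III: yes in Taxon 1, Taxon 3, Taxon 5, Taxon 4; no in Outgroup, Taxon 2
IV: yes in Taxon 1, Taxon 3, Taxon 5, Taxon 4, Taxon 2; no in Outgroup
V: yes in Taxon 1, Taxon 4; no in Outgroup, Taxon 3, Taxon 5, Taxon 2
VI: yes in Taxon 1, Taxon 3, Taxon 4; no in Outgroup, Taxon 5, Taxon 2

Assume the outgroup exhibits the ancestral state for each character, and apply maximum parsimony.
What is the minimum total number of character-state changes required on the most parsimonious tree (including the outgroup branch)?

6

The outgroup has state 'no' for every character, so 'yes' is the derived state throughout.
I: derived state 'yes' in Taxon 1 only — an autapomorphy, so it tells us nothing about relationships among taxa.
II (derived state 'yes') is unique to Taxon 5 (autapomorphy; uninformative for grouping).
III: derived state 'yes' in Taxon 1, Taxon 3, Taxon 4, and Taxon 5 only — synapomorphy for {Taxon 1, Taxon 3, Taxon 4, Taxon 5}.
IV (derived state 'yes') is shared by all ingroup taxa — unites the whole ingroup.
V (derived state 'yes') is shared by Taxon 1 and Taxon 4 — a synapomorphy uniting that clade.
Only Taxon 1, Taxon 3, and Taxon 4 show the derived state 'yes' for VI, supporting them as a clade.
Most parsimonious ingroup topology: ((((Taxon 1,Taxon 4),Taxon 3),Taxon 5),Taxon 2).
Changes per character on this tree: I: 1; II: 1; III: 1; IV: 1; V: 1; VI: 1.
Total = 6.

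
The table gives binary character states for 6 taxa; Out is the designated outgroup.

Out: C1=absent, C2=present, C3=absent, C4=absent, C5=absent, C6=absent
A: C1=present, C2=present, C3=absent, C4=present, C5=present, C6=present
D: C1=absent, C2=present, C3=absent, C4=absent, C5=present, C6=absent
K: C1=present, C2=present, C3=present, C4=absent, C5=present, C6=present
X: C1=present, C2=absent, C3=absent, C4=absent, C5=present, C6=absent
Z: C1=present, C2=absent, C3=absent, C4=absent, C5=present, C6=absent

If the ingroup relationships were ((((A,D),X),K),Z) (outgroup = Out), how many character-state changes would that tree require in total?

9

Map each character onto ((((A,D),X),K),Z) (rooted by Out) and count the minimum state changes it requires (Fitch parsimony):
C1: 2; C2: 2; C3: 1; C4: 1; C5: 1; C6: 2.
Total tree length = 9.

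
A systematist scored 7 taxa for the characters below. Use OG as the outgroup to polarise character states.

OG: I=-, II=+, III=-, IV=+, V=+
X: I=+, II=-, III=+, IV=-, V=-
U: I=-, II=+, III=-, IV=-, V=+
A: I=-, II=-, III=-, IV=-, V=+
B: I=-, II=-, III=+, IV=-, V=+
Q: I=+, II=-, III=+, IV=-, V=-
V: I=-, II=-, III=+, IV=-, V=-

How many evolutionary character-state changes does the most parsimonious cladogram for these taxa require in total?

Character polarity is set by the outgroup: the derived state is whichever differs from the outgroup's state, so for II, IV, V the derived state is '-', and for the remaining characters it is '+'.
Only Q and X show the derived state '+' for I, supporting them as a clade.
II: derived state '-' in A, B, Q, V, and X only — synapomorphy for {A, B, Q, V, X}.
III: derived state '+' in B, Q, V, and X only — synapomorphy for {B, Q, V, X}.
IV (derived state '-') is shared by all ingroup taxa — unites the whole ingroup.
Only Q, V, and X show the derived state '-' for V, supporting them as a clade.
Most parsimonious ingroup topology: (((((X,Q),V),B),A),U).
Changes per character on this tree: I: 1; II: 1; III: 1; IV: 1; V: 1.
Total = 5.

5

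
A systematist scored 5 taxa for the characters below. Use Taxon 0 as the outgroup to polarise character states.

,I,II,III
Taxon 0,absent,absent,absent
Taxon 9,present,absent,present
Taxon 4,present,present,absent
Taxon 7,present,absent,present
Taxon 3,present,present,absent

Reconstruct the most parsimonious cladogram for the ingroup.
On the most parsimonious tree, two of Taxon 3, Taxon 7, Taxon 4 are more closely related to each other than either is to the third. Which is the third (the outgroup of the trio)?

The outgroup has state 'absent' for every character, so 'present' is the derived state throughout.
All ingroup taxa share the derived state 'present' for I; it defines the ingroup but does not resolve relationships within it.
II: derived state 'present' in Taxon 3 and Taxon 4 only — synapomorphy for {Taxon 3, Taxon 4}.
III (derived state 'present') is shared by Taxon 7 and Taxon 9 — a synapomorphy uniting that clade.
Most parsimonious ingroup topology: ((Taxon 9,Taxon 7),(Taxon 4,Taxon 3)).
Taxon 3 and Taxon 4 share a more recent common ancestor with each other than either does with Taxon 7, so Taxon 7 is the least closely related of the three.

Taxon 7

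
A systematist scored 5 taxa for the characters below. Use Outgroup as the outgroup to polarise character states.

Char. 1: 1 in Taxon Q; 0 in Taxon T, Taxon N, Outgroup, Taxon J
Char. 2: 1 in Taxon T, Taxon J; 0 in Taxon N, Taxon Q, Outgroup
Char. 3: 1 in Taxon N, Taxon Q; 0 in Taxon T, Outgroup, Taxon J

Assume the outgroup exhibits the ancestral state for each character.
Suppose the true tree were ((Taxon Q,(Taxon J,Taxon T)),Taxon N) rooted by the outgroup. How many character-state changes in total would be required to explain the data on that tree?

Map each character onto ((Taxon Q,(Taxon J,Taxon T)),Taxon N) (rooted by Outgroup) and count the minimum state changes it requires (Fitch parsimony):
Char. 1: 1; Char. 2: 1; Char. 3: 2.
Total tree length = 4.

4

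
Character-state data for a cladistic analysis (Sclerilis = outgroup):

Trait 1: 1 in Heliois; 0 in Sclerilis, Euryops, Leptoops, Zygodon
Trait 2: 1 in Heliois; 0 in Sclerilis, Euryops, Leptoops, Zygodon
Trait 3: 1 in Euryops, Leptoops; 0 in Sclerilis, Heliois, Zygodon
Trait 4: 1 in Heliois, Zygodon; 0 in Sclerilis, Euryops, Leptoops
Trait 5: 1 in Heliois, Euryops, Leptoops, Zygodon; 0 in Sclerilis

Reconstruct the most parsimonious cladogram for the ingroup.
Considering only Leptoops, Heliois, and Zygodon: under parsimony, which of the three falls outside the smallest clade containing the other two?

The outgroup has state '0' for every character, so '1' is the derived state throughout.
Trait 1: derived state '1' in Heliois only — an autapomorphy, so it tells us nothing about relationships among taxa.
Trait 2 (derived state '1') is unique to Heliois (autapomorphy; uninformative for grouping).
Trait 3: derived state '1' in Euryops and Leptoops only — synapomorphy for {Euryops, Leptoops}.
Trait 4 (derived state '1') is shared by Heliois and Zygodon — a synapomorphy uniting that clade.
Trait 5 (derived state '1') is shared by all ingroup taxa — unites the whole ingroup.
Most parsimonious ingroup topology: ((Heliois,Zygodon),(Euryops,Leptoops)).
Heliois and Zygodon share a more recent common ancestor with each other than either does with Leptoops, so Leptoops is the least closely related of the three.

Leptoops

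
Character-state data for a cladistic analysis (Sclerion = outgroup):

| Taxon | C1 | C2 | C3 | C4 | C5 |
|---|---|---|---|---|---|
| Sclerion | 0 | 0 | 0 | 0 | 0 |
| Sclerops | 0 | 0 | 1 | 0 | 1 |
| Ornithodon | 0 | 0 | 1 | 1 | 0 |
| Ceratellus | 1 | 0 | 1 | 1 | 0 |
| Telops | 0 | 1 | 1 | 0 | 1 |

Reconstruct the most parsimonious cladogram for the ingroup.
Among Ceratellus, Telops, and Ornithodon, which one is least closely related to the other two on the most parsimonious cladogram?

The outgroup has state '0' for every character, so '1' is the derived state throughout.
C1 (derived state '1') is unique to Ceratellus (autapomorphy; uninformative for grouping).
C2 (derived state '1') is unique to Telops (autapomorphy; uninformative for grouping).
All ingroup taxa share the derived state '1' for C3; it defines the ingroup but does not resolve relationships within it.
C4 (derived state '1') is shared by Ceratellus and Ornithodon — a synapomorphy uniting that clade.
C5 (derived state '1') is shared by Sclerops and Telops — a synapomorphy uniting that clade.
Most parsimonious ingroup topology: ((Sclerops,Telops),(Ornithodon,Ceratellus)).
Ceratellus and Ornithodon share a more recent common ancestor with each other than either does with Telops, so Telops is the least closely related of the three.

Telops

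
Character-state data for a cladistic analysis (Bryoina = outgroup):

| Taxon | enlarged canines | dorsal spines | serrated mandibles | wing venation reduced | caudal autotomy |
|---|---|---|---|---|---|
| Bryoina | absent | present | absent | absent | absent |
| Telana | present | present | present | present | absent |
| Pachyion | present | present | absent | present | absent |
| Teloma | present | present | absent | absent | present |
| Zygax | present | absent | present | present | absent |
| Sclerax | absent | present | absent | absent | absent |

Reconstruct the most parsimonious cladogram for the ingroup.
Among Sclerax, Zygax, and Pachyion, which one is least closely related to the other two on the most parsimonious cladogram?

Sclerax

Character polarity is set by the outgroup: the derived state is whichever differs from the outgroup's state, so for dorsal spines the derived state is 'absent', and for the remaining characters it is 'present'.
enlarged canines: derived state 'present' in Pachyion, Telana, Teloma, and Zygax only — synapomorphy for {Pachyion, Telana, Teloma, Zygax}.
dorsal spines (derived state 'absent') is unique to Zygax (autapomorphy; uninformative for grouping).
serrated mandibles: derived state 'present' in Telana and Zygax only — synapomorphy for {Telana, Zygax}.
wing venation reduced (derived state 'present') is shared by Pachyion, Telana, and Zygax — a synapomorphy uniting that clade.
caudal autotomy (derived state 'present') is unique to Teloma (autapomorphy; uninformative for grouping).
Most parsimonious ingroup topology: ((((Telana,Zygax),Pachyion),Teloma),Sclerax).
Pachyion and Zygax share a more recent common ancestor with each other than either does with Sclerax, so Sclerax is the least closely related of the three.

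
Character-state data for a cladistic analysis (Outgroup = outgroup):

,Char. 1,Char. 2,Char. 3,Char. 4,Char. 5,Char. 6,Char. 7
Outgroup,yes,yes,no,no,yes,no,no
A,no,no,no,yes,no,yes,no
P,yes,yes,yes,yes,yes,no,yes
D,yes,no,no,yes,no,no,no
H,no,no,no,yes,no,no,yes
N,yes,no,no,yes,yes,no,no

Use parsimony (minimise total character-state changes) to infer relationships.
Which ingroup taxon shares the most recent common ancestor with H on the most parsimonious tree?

A

Character polarity is set by the outgroup: the derived state is whichever differs from the outgroup's state, so for Char. 1, Char. 2, Char. 5 the derived state is 'no', and for the remaining characters it is 'yes'.
Char. 1: derived state 'no' in A and H only — synapomorphy for {A, H}.
Char. 2: derived state 'no' in A, D, H, and N only — synapomorphy for {A, D, H, N}.
Char. 3 (derived state 'yes') is unique to P (autapomorphy; uninformative for grouping).
Char. 4 (derived state 'yes') is shared by all ingroup taxa — unites the whole ingroup.
Char. 5 (derived state 'no') is shared by A, D, and H — a synapomorphy uniting that clade.
Char. 6 (derived state 'yes') is unique to A (autapomorphy; uninformative for grouping).
Char. 7 (state 'yes') occurs in H and P but conflicts with the nesting implied by the other characters — most parsimoniously interpreted as homoplasy.
Most parsimonious ingroup topology: ((((A,H),D),N),P).
H and A form a cherry on this tree, so they are sister taxa.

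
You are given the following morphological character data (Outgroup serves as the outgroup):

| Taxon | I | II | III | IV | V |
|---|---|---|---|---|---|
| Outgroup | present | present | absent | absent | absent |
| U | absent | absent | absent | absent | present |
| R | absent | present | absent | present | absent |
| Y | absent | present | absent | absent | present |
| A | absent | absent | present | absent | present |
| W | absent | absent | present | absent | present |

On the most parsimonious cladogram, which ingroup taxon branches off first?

Character polarity is set by the outgroup: the derived state is whichever differs from the outgroup's state, so for I, II the derived state is 'absent', and for the remaining characters it is 'present'.
All ingroup taxa share the derived state 'absent' for I; it defines the ingroup but does not resolve relationships within it.
Only A, U, and W show the derived state 'absent' for II, supporting them as a clade.
III (derived state 'present') is shared by A and W — a synapomorphy uniting that clade.
IV: derived state 'present' in R only — an autapomorphy, so it tells us nothing about relationships among taxa.
Only A, U, W, and Y show the derived state 'present' for V, supporting them as a clade.
Most parsimonious ingroup topology: (((U,(A,W)),Y),R).
R is sister to the clade containing all other ingroup taxa, so it is the earliest-diverging (most basal) ingroup lineage.

R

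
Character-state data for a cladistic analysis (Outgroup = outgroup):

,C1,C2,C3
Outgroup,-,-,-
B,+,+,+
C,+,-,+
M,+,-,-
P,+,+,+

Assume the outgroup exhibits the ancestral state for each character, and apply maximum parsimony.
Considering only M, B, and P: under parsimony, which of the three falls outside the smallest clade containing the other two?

M

The outgroup has state '-' for every character, so '+' is the derived state throughout.
All ingroup taxa share the derived state '+' for C1; it defines the ingroup but does not resolve relationships within it.
C2 (derived state '+') is shared by B and P — a synapomorphy uniting that clade.
C3: derived state '+' in B, C, and P only — synapomorphy for {B, C, P}.
Most parsimonious ingroup topology: (((B,P),C),M).
P and B share a more recent common ancestor with each other than either does with M, so M is the least closely related of the three.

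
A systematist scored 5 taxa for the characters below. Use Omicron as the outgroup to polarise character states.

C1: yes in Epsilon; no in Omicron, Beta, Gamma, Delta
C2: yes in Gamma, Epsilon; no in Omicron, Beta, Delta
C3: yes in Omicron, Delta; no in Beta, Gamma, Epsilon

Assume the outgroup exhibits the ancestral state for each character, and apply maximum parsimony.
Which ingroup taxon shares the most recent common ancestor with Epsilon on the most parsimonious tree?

Character polarity is set by the outgroup: the derived state is whichever differs from the outgroup's state, so for C3 the derived state is 'no', and for the remaining characters it is 'yes'.
C1: derived state 'yes' in Epsilon only — an autapomorphy, so it tells us nothing about relationships among taxa.
C2: derived state 'yes' in Epsilon and Gamma only — synapomorphy for {Epsilon, Gamma}.
Only Beta, Epsilon, and Gamma show the derived state 'no' for C3, supporting them as a clade.
Most parsimonious ingroup topology: ((Beta,(Gamma,Epsilon)),Delta).
Epsilon and Gamma form a cherry on this tree, so they are sister taxa.

Gamma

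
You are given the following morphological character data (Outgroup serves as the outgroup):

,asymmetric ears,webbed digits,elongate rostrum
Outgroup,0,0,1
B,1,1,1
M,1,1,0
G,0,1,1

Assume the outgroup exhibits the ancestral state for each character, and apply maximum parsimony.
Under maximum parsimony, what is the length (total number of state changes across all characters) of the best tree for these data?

3

Character polarity is set by the outgroup: the derived state is whichever differs from the outgroup's state, so for elongate rostrum the derived state is '0', and for the remaining characters it is '1'.
asymmetric ears (derived state '1') is shared by B and M — a synapomorphy uniting that clade.
webbed digits (derived state '1') is shared by all ingroup taxa — unites the whole ingroup.
elongate rostrum: derived state '0' in M only — an autapomorphy, so it tells us nothing about relationships among taxa.
Most parsimonious ingroup topology: ((B,M),G).
Changes per character on this tree: asymmetric ears: 1; webbed digits: 1; elongate rostrum: 1.
Total = 3.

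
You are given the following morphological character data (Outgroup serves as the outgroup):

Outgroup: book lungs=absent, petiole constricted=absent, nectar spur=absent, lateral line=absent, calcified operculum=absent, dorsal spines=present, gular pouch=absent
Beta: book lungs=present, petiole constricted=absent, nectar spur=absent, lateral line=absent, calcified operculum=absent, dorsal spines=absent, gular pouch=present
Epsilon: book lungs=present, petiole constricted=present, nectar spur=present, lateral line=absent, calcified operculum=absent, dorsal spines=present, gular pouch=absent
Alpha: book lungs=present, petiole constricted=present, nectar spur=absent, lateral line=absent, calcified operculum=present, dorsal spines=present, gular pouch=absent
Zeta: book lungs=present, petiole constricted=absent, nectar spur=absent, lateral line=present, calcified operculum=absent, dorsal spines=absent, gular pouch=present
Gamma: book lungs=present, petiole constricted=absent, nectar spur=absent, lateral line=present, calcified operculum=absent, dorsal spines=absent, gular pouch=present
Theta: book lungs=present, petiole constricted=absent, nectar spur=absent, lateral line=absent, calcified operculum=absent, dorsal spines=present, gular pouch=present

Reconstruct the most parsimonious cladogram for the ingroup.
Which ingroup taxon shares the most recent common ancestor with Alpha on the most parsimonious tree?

Character polarity is set by the outgroup: the derived state is whichever differs from the outgroup's state, so for dorsal spines the derived state is 'absent', and for the remaining characters it is 'present'.
book lungs (derived state 'present') is shared by all ingroup taxa — unites the whole ingroup.
Only Alpha and Epsilon show the derived state 'present' for petiole constricted, supporting them as a clade.
nectar spur: derived state 'present' in Epsilon only — an autapomorphy, so it tells us nothing about relationships among taxa.
lateral line: derived state 'present' in Gamma and Zeta only — synapomorphy for {Gamma, Zeta}.
calcified operculum (derived state 'present') is unique to Alpha (autapomorphy; uninformative for grouping).
dorsal spines (derived state 'absent') is shared by Beta, Gamma, and Zeta — a synapomorphy uniting that clade.
Only Beta, Gamma, Theta, and Zeta show the derived state 'present' for gular pouch, supporting them as a clade.
Most parsimonious ingroup topology: (((Beta,(Zeta,Gamma)),Theta),(Epsilon,Alpha)).
Alpha and Epsilon form a cherry on this tree, so they are sister taxa.

Epsilon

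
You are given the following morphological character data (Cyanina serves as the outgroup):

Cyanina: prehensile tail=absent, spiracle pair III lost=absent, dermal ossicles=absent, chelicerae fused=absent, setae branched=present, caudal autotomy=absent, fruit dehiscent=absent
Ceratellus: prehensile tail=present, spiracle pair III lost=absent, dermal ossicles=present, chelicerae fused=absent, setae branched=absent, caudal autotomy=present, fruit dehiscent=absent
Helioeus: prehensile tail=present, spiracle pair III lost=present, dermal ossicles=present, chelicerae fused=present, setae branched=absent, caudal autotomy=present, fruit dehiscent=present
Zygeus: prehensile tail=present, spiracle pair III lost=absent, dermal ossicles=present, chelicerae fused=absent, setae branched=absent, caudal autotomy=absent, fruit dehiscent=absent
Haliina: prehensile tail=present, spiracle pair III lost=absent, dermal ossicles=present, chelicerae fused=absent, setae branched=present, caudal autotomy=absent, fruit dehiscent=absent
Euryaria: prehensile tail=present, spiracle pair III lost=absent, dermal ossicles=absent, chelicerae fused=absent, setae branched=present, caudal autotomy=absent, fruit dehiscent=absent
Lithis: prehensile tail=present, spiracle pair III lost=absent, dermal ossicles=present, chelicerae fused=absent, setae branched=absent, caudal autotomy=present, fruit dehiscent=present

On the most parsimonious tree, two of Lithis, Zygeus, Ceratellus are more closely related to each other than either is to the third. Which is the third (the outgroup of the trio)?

Zygeus

Character polarity is set by the outgroup: the derived state is whichever differs from the outgroup's state, so for setae branched the derived state is 'absent', and for the remaining characters it is 'present'.
All ingroup taxa share the derived state 'present' for prehensile tail; it defines the ingroup but does not resolve relationships within it.
spiracle pair III lost: derived state 'present' in Helioeus only — an autapomorphy, so it tells us nothing about relationships among taxa.
Only Ceratellus, Haliina, Helioeus, Lithis, and Zygeus show the derived state 'present' for dermal ossicles, supporting them as a clade.
chelicerae fused (derived state 'present') is unique to Helioeus (autapomorphy; uninformative for grouping).
setae branched (derived state 'absent') is shared by Ceratellus, Helioeus, Lithis, and Zygeus — a synapomorphy uniting that clade.
caudal autotomy (derived state 'present') is shared by Ceratellus, Helioeus, and Lithis — a synapomorphy uniting that clade.
Only Helioeus and Lithis show the derived state 'present' for fruit dehiscent, supporting them as a clade.
Most parsimonious ingroup topology: ((((Ceratellus,(Helioeus,Lithis)),Zygeus),Haliina),Euryaria).
Ceratellus and Lithis share a more recent common ancestor with each other than either does with Zygeus, so Zygeus is the least closely related of the three.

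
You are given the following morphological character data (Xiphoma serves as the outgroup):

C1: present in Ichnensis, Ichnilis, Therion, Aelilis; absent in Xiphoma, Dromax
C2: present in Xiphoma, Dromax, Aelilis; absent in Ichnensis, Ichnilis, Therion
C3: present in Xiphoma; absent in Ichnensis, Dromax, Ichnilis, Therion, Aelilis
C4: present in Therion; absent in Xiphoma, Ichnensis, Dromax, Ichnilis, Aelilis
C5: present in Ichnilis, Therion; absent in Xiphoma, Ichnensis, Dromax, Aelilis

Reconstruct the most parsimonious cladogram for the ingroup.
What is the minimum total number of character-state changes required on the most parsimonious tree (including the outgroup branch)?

5

Character polarity is set by the outgroup: the derived state is whichever differs from the outgroup's state, so for C2, C3 the derived state is 'absent', and for the remaining characters it is 'present'.
Only Aelilis, Ichnensis, Ichnilis, and Therion show the derived state 'present' for C1, supporting them as a clade.
C2 (derived state 'absent') is shared by Ichnensis, Ichnilis, and Therion — a synapomorphy uniting that clade.
C3 (derived state 'absent') is shared by all ingroup taxa — unites the whole ingroup.
C4 (derived state 'present') is unique to Therion (autapomorphy; uninformative for grouping).
C5: derived state 'present' in Ichnilis and Therion only — synapomorphy for {Ichnilis, Therion}.
Most parsimonious ingroup topology: (((Ichnensis,(Ichnilis,Therion)),Aelilis),Dromax).
Changes per character on this tree: C1: 1; C2: 1; C3: 1; C4: 1; C5: 1.
Total = 5.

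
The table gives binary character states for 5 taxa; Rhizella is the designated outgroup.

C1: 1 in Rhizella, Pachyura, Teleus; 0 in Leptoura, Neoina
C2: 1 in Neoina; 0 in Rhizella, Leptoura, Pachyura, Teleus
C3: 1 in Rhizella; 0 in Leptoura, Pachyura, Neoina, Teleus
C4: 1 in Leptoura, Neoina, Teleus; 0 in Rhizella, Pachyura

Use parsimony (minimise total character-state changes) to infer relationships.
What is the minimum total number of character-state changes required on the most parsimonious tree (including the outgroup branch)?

Character polarity is set by the outgroup: the derived state is whichever differs from the outgroup's state, so for C1, C3 the derived state is '0', and for the remaining characters it is '1'.
C1: derived state '0' in Leptoura and Neoina only — synapomorphy for {Leptoura, Neoina}.
C2 (derived state '1') is unique to Neoina (autapomorphy; uninformative for grouping).
All ingroup taxa share the derived state '0' for C3; it defines the ingroup but does not resolve relationships within it.
Only Leptoura, Neoina, and Teleus show the derived state '1' for C4, supporting them as a clade.
Most parsimonious ingroup topology: (((Leptoura,Neoina),Teleus),Pachyura).
Changes per character on this tree: C1: 1; C2: 1; C3: 1; C4: 1.
Total = 4.

4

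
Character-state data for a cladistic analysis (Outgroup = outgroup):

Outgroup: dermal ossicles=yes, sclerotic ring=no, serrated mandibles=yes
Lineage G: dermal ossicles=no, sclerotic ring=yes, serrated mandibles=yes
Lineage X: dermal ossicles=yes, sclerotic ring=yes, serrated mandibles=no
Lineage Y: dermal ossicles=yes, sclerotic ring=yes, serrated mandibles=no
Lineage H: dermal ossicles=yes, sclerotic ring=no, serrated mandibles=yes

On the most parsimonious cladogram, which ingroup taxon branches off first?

Lineage H

Character polarity is set by the outgroup: the derived state is whichever differs from the outgroup's state, so for dermal ossicles, serrated mandibles the derived state is 'no', and for the remaining characters it is 'yes'.
dermal ossicles (derived state 'no') is unique to Lineage G (autapomorphy; uninformative for grouping).
Only Lineage G, Lineage X, and Lineage Y show the derived state 'yes' for sclerotic ring, supporting them as a clade.
serrated mandibles (derived state 'no') is shared by Lineage X and Lineage Y — a synapomorphy uniting that clade.
Most parsimonious ingroup topology: ((Lineage G,(Lineage X,Lineage Y)),Lineage H).
Lineage H is sister to the clade containing all other ingroup taxa, so it is the earliest-diverging (most basal) ingroup lineage.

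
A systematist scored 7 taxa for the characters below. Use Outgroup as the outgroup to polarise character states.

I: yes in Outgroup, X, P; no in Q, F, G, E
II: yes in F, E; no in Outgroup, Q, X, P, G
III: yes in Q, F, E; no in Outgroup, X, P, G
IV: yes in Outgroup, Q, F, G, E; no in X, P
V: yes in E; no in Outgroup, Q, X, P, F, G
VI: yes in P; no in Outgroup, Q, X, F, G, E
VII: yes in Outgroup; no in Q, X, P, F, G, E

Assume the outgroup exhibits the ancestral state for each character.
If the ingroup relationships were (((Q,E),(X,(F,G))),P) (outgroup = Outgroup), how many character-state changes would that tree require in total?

Map each character onto (((Q,E),(X,(F,G))),P) (rooted by Outgroup) and count the minimum state changes it requires (Fitch parsimony):
I: 2; II: 2; III: 2; IV: 2; V: 1; VI: 1; VII: 1.
Total tree length = 11.

11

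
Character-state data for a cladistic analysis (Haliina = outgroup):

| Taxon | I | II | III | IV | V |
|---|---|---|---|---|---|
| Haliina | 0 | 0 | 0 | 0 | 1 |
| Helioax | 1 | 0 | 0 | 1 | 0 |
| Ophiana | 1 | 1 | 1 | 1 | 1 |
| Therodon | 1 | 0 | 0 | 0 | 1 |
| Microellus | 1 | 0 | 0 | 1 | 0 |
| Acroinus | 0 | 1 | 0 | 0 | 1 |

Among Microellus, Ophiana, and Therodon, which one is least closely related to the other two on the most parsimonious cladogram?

Character polarity is set by the outgroup: the derived state is whichever differs from the outgroup's state, so for V the derived state is '0', and for the remaining characters it is '1'.
Only Helioax, Microellus, Ophiana, and Therodon show the derived state '1' for I, supporting them as a clade.
II (state '1') occurs in Acroinus and Ophiana but conflicts with the nesting implied by the other characters — most parsimoniously interpreted as homoplasy.
III (derived state '1') is unique to Ophiana (autapomorphy; uninformative for grouping).
IV: derived state '1' in Helioax, Microellus, and Ophiana only — synapomorphy for {Helioax, Microellus, Ophiana}.
V: derived state '0' in Helioax and Microellus only — synapomorphy for {Helioax, Microellus}.
Most parsimonious ingroup topology: ((((Helioax,Microellus),Ophiana),Therodon),Acroinus).
Ophiana and Microellus share a more recent common ancestor with each other than either does with Therodon, so Therodon is the least closely related of the three.

Therodon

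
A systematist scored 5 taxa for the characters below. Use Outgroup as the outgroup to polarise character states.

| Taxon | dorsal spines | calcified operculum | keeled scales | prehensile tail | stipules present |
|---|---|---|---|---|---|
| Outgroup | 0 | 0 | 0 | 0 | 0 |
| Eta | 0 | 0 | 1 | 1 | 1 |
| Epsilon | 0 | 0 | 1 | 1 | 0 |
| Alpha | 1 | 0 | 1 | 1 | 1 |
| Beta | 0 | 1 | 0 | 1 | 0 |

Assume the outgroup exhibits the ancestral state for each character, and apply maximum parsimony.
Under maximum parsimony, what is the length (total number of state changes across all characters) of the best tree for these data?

The outgroup has state '0' for every character, so '1' is the derived state throughout.
dorsal spines (derived state '1') is unique to Alpha (autapomorphy; uninformative for grouping).
calcified operculum (derived state '1') is unique to Beta (autapomorphy; uninformative for grouping).
Only Alpha, Epsilon, and Eta show the derived state '1' for keeled scales, supporting them as a clade.
All ingroup taxa share the derived state '1' for prehensile tail; it defines the ingroup but does not resolve relationships within it.
stipules present (derived state '1') is shared by Alpha and Eta — a synapomorphy uniting that clade.
Most parsimonious ingroup topology: ((Epsilon,(Eta,Alpha)),Beta).
Changes per character on this tree: dorsal spines: 1; calcified operculum: 1; keeled scales: 1; prehensile tail: 1; stipules present: 1.
Total = 5.

5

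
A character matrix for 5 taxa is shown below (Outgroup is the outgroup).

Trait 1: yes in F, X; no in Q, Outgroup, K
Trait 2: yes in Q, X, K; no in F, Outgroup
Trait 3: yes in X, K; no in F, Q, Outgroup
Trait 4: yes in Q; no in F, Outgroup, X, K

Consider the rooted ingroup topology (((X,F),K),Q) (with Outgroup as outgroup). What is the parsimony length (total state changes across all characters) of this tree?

Map each character onto (((X,F),K),Q) (rooted by Outgroup) and count the minimum state changes it requires (Fitch parsimony):
Trait 1: 1; Trait 2: 2; Trait 3: 2; Trait 4: 1.
Total tree length = 6.

6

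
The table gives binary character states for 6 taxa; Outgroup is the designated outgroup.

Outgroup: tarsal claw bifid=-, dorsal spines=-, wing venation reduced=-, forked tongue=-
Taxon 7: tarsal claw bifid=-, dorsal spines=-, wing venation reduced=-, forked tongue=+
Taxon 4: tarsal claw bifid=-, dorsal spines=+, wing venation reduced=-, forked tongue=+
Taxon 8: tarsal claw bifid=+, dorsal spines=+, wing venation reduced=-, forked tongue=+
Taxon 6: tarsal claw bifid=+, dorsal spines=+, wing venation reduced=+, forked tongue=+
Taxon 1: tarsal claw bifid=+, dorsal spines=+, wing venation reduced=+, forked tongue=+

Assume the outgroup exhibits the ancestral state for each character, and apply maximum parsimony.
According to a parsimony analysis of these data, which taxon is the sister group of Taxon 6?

The outgroup has state '-' for every character, so '+' is the derived state throughout.
Only Taxon 1, Taxon 6, and Taxon 8 show the derived state '+' for tarsal claw bifid, supporting them as a clade.
dorsal spines (derived state '+') is shared by Taxon 1, Taxon 4, Taxon 6, and Taxon 8 — a synapomorphy uniting that clade.
wing venation reduced (derived state '+') is shared by Taxon 1 and Taxon 6 — a synapomorphy uniting that clade.
forked tongue (derived state '+') is shared by all ingroup taxa — unites the whole ingroup.
Most parsimonious ingroup topology: (Taxon 7,(Taxon 4,(Taxon 8,(Taxon 6,Taxon 1)))).
Taxon 6 and Taxon 1 form a cherry on this tree, so they are sister taxa.

Taxon 1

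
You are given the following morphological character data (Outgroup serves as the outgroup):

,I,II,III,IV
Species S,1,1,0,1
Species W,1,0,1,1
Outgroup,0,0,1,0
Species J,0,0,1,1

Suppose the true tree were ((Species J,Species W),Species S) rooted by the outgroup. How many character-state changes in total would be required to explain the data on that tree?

5

Map each character onto ((Species J,Species W),Species S) (rooted by Outgroup) and count the minimum state changes it requires (Fitch parsimony):
I: 2; II: 1; III: 1; IV: 1.
Total tree length = 5.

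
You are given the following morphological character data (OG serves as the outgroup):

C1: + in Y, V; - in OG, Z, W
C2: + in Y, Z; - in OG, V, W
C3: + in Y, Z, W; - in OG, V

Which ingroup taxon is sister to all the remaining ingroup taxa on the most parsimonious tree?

The outgroup has state '-' for every character, so '+' is the derived state throughout.
C1 (state '+') occurs in V and Y but conflicts with the nesting implied by the other characters — most parsimoniously interpreted as homoplasy.
Only Y and Z show the derived state '+' for C2, supporting them as a clade.
Only W, Y, and Z show the derived state '+' for C3, supporting them as a clade.
Most parsimonious ingroup topology: (((Y,Z),W),V).
V is sister to the clade containing all other ingroup taxa, so it is the earliest-diverging (most basal) ingroup lineage.

V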